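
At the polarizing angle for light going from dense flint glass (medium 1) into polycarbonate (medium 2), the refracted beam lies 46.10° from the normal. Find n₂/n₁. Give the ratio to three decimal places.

n₂/n₁ ≈ 0.962

θ_B + θ_t = 90°, so θ_B = 90° − 46.10° = 43.90°.
tan θ_B = n₂/n₁, so n₂/n₁ = tan 43.90° = 0.962.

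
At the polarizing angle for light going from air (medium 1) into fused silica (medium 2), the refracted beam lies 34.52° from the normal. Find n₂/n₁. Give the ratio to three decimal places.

n₂/n₁ ≈ 1.454

θ_B + θ_t = 90°, so θ_B = 90° − 34.52° = 55.48°.
tan θ_B = n₂/n₁, so n₂/n₁ = tan 55.48° = 1.454.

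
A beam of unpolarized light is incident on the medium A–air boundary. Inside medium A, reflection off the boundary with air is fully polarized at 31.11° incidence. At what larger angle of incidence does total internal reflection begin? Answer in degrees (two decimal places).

n₂/n₁ = tan 31.11° = 0.6035; the critical angle satisfies sin θ_c = n₂/n₁.
θ_c = arcsin(0.6035) = 37.12°.

θ_c ≈ 37.12°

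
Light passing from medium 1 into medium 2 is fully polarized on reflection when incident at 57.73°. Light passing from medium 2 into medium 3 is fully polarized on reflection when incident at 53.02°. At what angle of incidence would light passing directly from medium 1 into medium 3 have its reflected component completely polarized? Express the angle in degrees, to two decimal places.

θ_B ≈ 64.57°

n₂/n₁ = tan 57.73° = 1.5837 and n₃/n₂ = tan 53.02° = 1.3280.
Multiplying, n₃/n₁ = 1.5837 × 1.3280 = 2.1031, and θ_B(1→3) = arctan 2.1031 = 64.57°.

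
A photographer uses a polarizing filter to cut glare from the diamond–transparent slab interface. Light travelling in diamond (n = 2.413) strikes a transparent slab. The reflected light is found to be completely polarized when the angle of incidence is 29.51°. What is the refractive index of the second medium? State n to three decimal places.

Full polarization of the reflected beam means tan θ_B = n₂/n₁, where n₁ is the incident medium (diamond).
n₂ = n₁ tan θ_B = 2.413 × tan 29.51° = 1.366.

n ≈ 1.366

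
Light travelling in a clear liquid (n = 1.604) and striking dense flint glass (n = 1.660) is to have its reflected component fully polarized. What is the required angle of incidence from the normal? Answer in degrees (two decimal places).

θ_B ≈ 45.98°

Here n₂/n₁ = 1.660/1.604 = 1.0349, and Brewster's law gives tan θ_B = n₂/n₁.
θ_B = arctan(1.0349) = 45.98°.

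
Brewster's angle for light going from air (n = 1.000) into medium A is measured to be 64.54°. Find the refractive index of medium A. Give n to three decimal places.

n ≈ 2.100

At Brewster's angle, tan θ_B = n₂/n₁ with n₁ on the incident side (air) and n₂ on the transmitted side (medium A).
n₂ = n₁ tan θ_B = 1.000 × tan 64.54° = 2.100.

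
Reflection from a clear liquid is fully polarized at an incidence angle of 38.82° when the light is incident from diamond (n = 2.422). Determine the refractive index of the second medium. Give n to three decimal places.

n ≈ 1.949

At Brewster's angle, tan θ_B = n₂/n₁ with n₁ on the incident side (diamond) and n₂ on the transmitted side (a clear liquid).
n₂ = n₁ tan θ_B = 2.422 × tan 38.82° = 1.949.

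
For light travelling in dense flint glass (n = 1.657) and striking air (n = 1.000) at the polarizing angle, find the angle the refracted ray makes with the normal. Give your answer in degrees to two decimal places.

θ_t ≈ 58.89°

θ_B = arctan(n₂/n₁) = arctan(1.000/1.657) = 31.11°.
At Brewster's angle the reflected and refracted rays are perpendicular, so θ_t = 90° − θ_B = 90° − 31.11° = 58.89°.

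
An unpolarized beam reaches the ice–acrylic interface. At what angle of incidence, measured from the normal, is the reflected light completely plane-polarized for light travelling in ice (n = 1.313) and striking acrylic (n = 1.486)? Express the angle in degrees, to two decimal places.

Brewster's condition: tan θ_B = n₂/n₁ = 1.486/1.313 = 1.1318. Taking the arctangent, θ_B = 48.54°.

θ_B ≈ 48.54°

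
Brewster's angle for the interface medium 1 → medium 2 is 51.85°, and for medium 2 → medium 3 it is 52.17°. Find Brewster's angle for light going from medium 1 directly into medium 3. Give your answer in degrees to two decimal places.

θ_B ≈ 58.62°

n₂/n₁ = tan 51.85° = 1.2731 and n₃/n₂ = tan 52.17° = 1.2878.
Multiplying, n₃/n₁ = 1.2731 × 1.2878 = 1.6394, and θ_B(1→3) = arctan 1.6394 = 58.62°.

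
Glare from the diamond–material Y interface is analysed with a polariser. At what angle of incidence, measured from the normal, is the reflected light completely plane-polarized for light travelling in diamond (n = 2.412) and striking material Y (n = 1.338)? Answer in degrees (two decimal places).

The reflected p-component vanishes when tan θ_B = n₂/n₁.
tan θ_B = n₂/n₁ = 1.338/2.412 = 0.5547. Taking the arctangent, θ_B = 29.02°.

θ_B ≈ 29.02°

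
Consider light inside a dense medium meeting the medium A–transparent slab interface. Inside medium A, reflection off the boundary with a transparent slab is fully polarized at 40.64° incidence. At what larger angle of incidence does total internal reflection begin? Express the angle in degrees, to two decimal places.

From Brewster, n₂/n₁ = tan θ_B = tan 40.64° = 0.8583.
Then sin θ_c = n₂/n₁ = 0.8583, so θ_c = arcsin 0.8583 = 59.13°.

θ_c ≈ 59.13°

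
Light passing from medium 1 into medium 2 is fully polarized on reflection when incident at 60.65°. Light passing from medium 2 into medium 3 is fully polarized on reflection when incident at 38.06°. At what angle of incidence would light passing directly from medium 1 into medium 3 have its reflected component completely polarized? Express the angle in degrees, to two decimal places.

tan θ_B(1→2) = n₂/n₁ = tan 60.65° = 1.7783.
tan θ_B(2→3) = n₃/n₂ = tan 38.06° = 0.7830.
n₃/n₁ = 1.3924. Then tan θ_B(1→3) = n₃/n₁, so θ_B(1→3) = arctan(1.3924) = 54.31°.

θ_B ≈ 54.31°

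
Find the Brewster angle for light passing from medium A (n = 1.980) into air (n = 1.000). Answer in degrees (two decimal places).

Here n₂/n₁ = 1.000/1.980 = 0.5051, and Brewster's law gives tan θ_B = n₂/n₁.
θ_B = arctan(0.5051) = 26.80°.

θ_B ≈ 26.80°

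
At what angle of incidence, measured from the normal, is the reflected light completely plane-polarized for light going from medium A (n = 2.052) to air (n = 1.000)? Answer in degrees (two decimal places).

θ_B ≈ 25.98°

Brewster's condition: tan θ_B = n₂/n₁ = 1.000/2.052 = 0.4873.
θ_B = arctan(0.4873) = 25.98°.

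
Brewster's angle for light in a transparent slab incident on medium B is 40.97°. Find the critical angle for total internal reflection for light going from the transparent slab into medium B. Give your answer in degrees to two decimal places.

θ_c ≈ 60.27°

tan θ_B = n₂/n₁ = tan 40.97° = 0.8684.
Total internal reflection: sin θ_c = n₂/n₁ = 0.8684.
θ_c = arcsin(0.8684) = 60.27°.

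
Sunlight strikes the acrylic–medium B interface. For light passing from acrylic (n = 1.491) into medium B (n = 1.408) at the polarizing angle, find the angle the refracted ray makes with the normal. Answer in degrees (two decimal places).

tan θ_B = n₂/n₁ = 1.408/1.491 = 0.9443, so θ_B = 43.36°.
At Brewster's angle the reflected and refracted rays are perpendicular, so θ_t = 90° − θ_B = 90° − 43.36° = 46.64°.

θ_t ≈ 46.64°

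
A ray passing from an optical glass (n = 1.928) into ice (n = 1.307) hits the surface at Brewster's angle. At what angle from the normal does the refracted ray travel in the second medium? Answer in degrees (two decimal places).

θ_B = arctan(n₂/n₁) = arctan(1.307/1.928) = 34.13°.
The refracted ray is perpendicular to the reflected ray, so θ_t = 90° − θ_B = 55.87°.

θ_t ≈ 55.87°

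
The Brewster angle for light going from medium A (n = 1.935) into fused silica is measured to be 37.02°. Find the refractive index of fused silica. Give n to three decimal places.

n ≈ 1.459

Full polarization of the reflected beam means tan θ_B = n₂/n₁, where n₁ is the incident medium (medium A).
n₂ = n₁ tan θ_B = 1.935 × tan 37.02° = 1.459.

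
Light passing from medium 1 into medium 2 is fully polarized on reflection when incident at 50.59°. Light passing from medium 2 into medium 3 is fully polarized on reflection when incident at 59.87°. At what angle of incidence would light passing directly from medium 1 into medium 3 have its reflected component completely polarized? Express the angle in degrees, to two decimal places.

n₂/n₁ = tan 50.59° = 1.2170 and n₃/n₂ = tan 59.87° = 1.7230.
Multiplying, n₃/n₁ = 1.2170 × 1.7230 = 2.0969, and θ_B(1→3) = arctan 2.0969 = 64.50°.

θ_B ≈ 64.50°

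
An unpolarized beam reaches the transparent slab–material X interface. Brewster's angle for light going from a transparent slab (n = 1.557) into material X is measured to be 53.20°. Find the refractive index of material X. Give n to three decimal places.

n ≈ 2.081

Brewster's law: tan θ_B = n₂/n₁ (light incident in a transparent slab, refracted into material X).
n₂ = n₁ tan θ_B = 1.557 × tan 53.20° = 2.081.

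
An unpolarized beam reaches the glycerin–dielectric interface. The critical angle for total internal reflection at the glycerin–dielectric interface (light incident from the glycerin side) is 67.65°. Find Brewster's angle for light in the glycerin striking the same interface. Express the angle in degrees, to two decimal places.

θ_B ≈ 42.77°

At the critical angle sin θ_c = n₂/n₁, giving n₂/n₁ = sin 67.65° = 0.9249.
Then tan θ_B = n₂/n₁ = 0.9249, so θ_B = arctan 0.9249 = 42.77°.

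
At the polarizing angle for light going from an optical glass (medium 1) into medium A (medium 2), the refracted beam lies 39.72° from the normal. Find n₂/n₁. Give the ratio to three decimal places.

n₂/n₁ ≈ 1.204

θ_B + θ_t = 90°, so θ_B = 90° − 39.72° = 50.28°.
Then n₂/n₁ = tan θ_B = tan 50.28° = 1.204.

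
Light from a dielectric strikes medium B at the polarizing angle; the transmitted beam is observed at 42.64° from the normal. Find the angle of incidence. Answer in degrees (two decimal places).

Brewster's condition makes the reflected and refracted beams perpendicular: θ_B + θ_t = 90°.
θ_B = 90° − 42.64° = 47.36°.

θ_B ≈ 47.36°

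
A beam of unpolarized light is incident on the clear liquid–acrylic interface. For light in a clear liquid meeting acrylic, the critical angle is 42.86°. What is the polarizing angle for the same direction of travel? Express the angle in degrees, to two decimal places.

θ_B ≈ 34.22°

sin θ_c = n₂/n₁, so n₂/n₁ = sin 42.86° = 0.6802.
Brewster: tan θ_B = n₂/n₁ = 0.6802.
θ_B = arctan(0.6802) = 34.22°.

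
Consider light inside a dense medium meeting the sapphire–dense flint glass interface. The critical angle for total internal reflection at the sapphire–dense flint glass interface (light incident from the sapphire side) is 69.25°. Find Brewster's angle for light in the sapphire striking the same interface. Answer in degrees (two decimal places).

θ_B ≈ 43.08°

n₂/n₁ = sin θ_c = sin 69.25° = 0.9351.
tan θ_B equals the same ratio, so θ_B = arctan(0.9351) = 43.08°.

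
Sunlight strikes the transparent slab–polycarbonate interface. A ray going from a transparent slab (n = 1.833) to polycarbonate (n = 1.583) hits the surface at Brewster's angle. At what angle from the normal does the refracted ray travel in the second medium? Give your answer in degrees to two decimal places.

θ_t ≈ 49.19°

First find Brewster's angle: tan θ_B = 1.583/1.833 = 0.8636, giving θ_B = 40.81°.
Since θ_B + θ_t = 90° at Brewster incidence, θ_t = 90° − 40.81° = 49.19°.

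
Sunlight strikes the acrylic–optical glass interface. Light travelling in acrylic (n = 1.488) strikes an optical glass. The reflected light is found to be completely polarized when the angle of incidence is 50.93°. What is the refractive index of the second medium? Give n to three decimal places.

At Brewster's angle, tan θ_B = n₂/n₁ with n₁ on the incident side (acrylic) and n₂ on the transmitted side (an optical glass).
n₂ = n₁ tan θ_B = 1.488 × tan 50.93° = 1.833.

n ≈ 1.833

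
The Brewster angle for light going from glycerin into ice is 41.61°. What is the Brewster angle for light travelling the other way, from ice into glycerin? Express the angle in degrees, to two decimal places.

θ_B' ≈ 48.39°

Reversing the direction swaps n₁ and n₂, so tan θ_B' = 1/tan θ_B and θ_B' = 90° − θ_B.
Hence θ_B' = 90° − 41.61° = 48.39°.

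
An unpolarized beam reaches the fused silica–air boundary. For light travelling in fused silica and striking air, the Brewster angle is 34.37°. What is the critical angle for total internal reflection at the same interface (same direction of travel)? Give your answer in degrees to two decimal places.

From Brewster, n₂/n₁ = tan θ_B = tan 34.37° = 0.6839.
Then sin θ_c = n₂/n₁ = 0.6839, so θ_c = arcsin 0.6839 = 43.15°.

θ_c ≈ 43.15°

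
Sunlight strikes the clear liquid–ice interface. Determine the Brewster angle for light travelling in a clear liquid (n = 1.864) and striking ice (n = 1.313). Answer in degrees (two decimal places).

θ_B ≈ 35.16°

tan θ_B = n₂/n₁ = 1.313/1.864 = 0.7044.
θ_B = arctan(0.7044) = 35.16°.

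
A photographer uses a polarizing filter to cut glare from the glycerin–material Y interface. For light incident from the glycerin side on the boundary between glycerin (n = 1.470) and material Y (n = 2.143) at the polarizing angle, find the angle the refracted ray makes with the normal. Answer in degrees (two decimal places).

θ_t ≈ 34.45°

tan θ_B = n₂/n₁ = 2.143/1.470 = 1.4578, so θ_B = 55.55°.
Since θ_B + θ_t = 90° at Brewster incidence, θ_t = 90° − 55.55° = 34.45°.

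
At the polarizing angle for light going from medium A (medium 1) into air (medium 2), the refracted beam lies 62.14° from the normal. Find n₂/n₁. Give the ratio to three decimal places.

n₂/n₁ ≈ 0.529

At Brewster incidence θ_B = 90° − θ_t = 90° − 62.14° = 27.86°.
tan θ_B = n₂/n₁, so n₂/n₁ = tan 27.86° = 0.529.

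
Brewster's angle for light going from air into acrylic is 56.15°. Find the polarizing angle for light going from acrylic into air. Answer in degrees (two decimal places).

θ_B' ≈ 33.85°

The two Brewster angles are complementary: θ_B' = 90° − θ_B = 90° − 56.15° = 33.85°.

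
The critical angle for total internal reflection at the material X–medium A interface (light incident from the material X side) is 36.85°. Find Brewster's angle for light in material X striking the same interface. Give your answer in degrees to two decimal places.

θ_B ≈ 30.95°

n₂/n₁ = sin θ_c = sin 36.85° = 0.5997.
tan θ_B equals the same ratio, so θ_B = arctan(0.5997) = 30.95°.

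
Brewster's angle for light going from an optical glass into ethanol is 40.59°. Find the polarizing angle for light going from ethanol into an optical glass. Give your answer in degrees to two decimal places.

θ_B' ≈ 49.41°

tan θ_B' = n₁/n₂ = 1/tan θ_B, so θ_B' = 90° − θ_B.
θ_B' = 90° − 40.59° = 49.41°.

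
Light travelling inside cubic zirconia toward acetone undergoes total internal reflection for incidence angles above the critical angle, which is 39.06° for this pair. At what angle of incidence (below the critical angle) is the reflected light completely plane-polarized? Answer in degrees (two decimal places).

sin θ_c = n₂/n₁, so n₂/n₁ = sin 39.06° = 0.6301.
Brewster: tan θ_B = n₂/n₁ = 0.6301.
θ_B = arctan(0.6301) = 32.22°.

θ_B ≈ 32.22°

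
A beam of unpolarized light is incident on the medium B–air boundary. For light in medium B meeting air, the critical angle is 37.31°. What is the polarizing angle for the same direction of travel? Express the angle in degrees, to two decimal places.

At the critical angle sin θ_c = n₂/n₁, giving n₂/n₁ = sin 37.31° = 0.6061.
Then tan θ_B = n₂/n₁ = 0.6061, so θ_B = arctan 0.6061 = 31.22°.

θ_B ≈ 31.22°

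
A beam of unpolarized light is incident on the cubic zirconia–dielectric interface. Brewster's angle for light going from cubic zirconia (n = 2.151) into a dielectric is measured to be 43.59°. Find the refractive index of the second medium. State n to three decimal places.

Full polarization of the reflected beam means tan θ_B = n₂/n₁, where n₁ is the incident medium (cubic zirconia).
n₂ = n₁ tan θ_B = 2.151 × tan 43.59° = 2.048.

n ≈ 2.048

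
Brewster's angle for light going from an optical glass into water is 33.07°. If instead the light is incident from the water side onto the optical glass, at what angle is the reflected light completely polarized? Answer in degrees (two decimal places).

θ_B' ≈ 56.93°

The two Brewster angles are complementary: θ_B' = 90° − θ_B = 90° − 33.07° = 56.93°.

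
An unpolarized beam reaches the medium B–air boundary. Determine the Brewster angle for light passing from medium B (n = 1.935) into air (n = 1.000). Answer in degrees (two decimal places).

tan θ_B = n₂/n₁ = 1.000/1.935 = 0.5168.
θ_B = arctan(0.5168) = 27.33°.

θ_B ≈ 27.33°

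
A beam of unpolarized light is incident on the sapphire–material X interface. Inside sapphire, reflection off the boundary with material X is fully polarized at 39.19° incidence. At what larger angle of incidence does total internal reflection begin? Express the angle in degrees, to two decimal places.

From Brewster, n₂/n₁ = tan θ_B = tan 39.19° = 0.8153.
Then sin θ_c = n₂/n₁ = 0.8153, so θ_c = arcsin 0.8153 = 54.62°.

θ_c ≈ 54.62°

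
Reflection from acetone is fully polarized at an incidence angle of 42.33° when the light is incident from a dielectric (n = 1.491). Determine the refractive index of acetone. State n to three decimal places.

At the Brewster angle, tan θ_B = n₂/n₁ with n₁ on the incident side (a dielectric) and n₂ on the transmitted side (acetone).
n₂ = n₁ tan θ_B = 1.491 × tan 42.33° = 1.358.

n ≈ 1.358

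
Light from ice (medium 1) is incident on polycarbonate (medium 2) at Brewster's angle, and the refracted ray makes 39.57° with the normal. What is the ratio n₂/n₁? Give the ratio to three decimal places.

θ_B + θ_t = 90°, so θ_B = 90° − 39.57° = 50.43°.
Then n₂/n₁ = tan θ_B = tan 50.43° = 1.210.

n₂/n₁ ≈ 1.210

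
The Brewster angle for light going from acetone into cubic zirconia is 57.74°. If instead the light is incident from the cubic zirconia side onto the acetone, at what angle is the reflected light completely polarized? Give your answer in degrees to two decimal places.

θ_B' ≈ 32.26°

tan θ_B' = n₁/n₂ = 1/tan θ_B, so θ_B' = 90° − θ_B.
θ_B' = 90° − 57.74° = 32.26°.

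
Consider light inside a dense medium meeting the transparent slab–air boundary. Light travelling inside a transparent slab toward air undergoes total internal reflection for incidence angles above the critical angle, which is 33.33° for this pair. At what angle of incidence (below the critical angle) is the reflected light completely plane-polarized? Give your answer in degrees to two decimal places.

At the critical angle sin θ_c = n₂/n₁, giving n₂/n₁ = sin 33.33° = 0.5495.
Then tan θ_B = n₂/n₁ = 0.5495, so θ_B = arctan 0.5495 = 28.79°.

θ_B ≈ 28.79°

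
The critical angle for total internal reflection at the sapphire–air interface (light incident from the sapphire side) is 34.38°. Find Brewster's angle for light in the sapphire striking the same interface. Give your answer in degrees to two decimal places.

θ_B ≈ 29.45°

At the critical angle sin θ_c = n₂/n₁, giving n₂/n₁ = sin 34.38° = 0.5647.
Then tan θ_B = n₂/n₁ = 0.5647, so θ_B = arctan 0.5647 = 29.45°.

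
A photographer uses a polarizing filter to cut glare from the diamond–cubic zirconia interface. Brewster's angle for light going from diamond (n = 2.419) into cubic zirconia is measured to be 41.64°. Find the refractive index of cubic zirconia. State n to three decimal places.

Full polarization of the reflected beam means tan θ_B = n₂/n₁, where n₁ is the incident medium (diamond).
n₂ = n₁ tan θ_B = 2.419 × tan 41.64° = 2.151.

n ≈ 2.151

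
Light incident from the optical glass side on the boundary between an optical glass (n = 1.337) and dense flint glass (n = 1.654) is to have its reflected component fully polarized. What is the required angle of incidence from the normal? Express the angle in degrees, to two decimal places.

Here n₂/n₁ = 1.654/1.337 = 1.2371, and Brewster's law gives tan θ_B = n₂/n₁. Taking the arctangent, θ_B = 51.05°.

θ_B ≈ 51.05°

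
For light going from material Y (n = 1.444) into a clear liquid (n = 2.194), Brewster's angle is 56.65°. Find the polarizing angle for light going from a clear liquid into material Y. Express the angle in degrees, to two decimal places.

The two Brewster angles are complementary: θ_B' = 90° − θ_B = 90° − 56.65° = 33.35°.

θ_B' ≈ 33.35°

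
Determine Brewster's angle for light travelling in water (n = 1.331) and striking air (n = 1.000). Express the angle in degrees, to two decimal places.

tan θ_B = n₂/n₁ = 1.000/1.331 = 0.7513. Taking the arctangent, θ_B = 36.92°.

θ_B ≈ 36.92°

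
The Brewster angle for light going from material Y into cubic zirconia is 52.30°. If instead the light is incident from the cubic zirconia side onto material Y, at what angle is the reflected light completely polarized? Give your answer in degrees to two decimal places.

θ_B' ≈ 37.70°

tan θ_B' = n₁/n₂ = 1/tan θ_B, so θ_B' = 90° − θ_B.
θ_B' = 90° − 52.30° = 37.70°.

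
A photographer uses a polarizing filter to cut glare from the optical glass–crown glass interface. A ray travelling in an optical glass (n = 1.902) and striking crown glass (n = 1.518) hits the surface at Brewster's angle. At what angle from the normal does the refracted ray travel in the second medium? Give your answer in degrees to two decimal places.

θ_B = arctan(n₂/n₁) = arctan(1.518/1.902) = 38.59°.
At Brewster's angle the reflected and refracted rays are perpendicular, so θ_t = 90° − θ_B = 90° − 38.59° = 51.41°.

θ_t ≈ 51.41°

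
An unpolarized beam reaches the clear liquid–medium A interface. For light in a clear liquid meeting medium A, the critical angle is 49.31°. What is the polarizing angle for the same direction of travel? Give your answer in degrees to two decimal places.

n₂/n₁ = sin θ_c = sin 49.31° = 0.7582.
tan θ_B equals the same ratio, so θ_B = arctan(0.7582) = 37.17°.

θ_B ≈ 37.17°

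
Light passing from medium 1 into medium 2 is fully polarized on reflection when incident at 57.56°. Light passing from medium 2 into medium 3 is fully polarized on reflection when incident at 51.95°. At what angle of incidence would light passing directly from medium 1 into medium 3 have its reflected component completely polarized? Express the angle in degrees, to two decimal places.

θ_B ≈ 63.55°

tan θ_B(1→2) = n₂/n₁ = tan 57.56° = 1.5733.
tan θ_B(2→3) = n₃/n₂ = tan 51.95° = 1.2776.
Multiplying, n₃/n₁ = 1.5733 × 1.2776 = 2.0101, and θ_B(1→3) = arctan 2.0101 = 63.55°.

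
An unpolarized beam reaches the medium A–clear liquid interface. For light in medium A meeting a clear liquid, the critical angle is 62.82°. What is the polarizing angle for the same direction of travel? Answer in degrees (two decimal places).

At the critical angle sin θ_c = n₂/n₁, giving n₂/n₁ = sin 62.82° = 0.8896.
Then tan θ_B = n₂/n₁ = 0.8896, so θ_B = arctan 0.8896 = 41.66°.

θ_B ≈ 41.66°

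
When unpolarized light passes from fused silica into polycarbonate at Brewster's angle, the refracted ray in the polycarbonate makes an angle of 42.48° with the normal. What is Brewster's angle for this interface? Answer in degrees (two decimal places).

Brewster's condition makes the reflected and refracted beams perpendicular: θ_B + θ_t = 90°.
So θ_B = 90° − θ_t = 90° − 42.48° = 47.52°.

θ_B ≈ 47.52°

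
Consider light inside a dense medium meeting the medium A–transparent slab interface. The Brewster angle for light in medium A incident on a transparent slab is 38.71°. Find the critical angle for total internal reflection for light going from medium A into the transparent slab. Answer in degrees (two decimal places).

tan θ_B = n₂/n₁ = tan 38.71° = 0.8014.
Total internal reflection: sin θ_c = n₂/n₁ = 0.8014.
θ_c = arcsin(0.8014) = 53.27°.

θ_c ≈ 53.27°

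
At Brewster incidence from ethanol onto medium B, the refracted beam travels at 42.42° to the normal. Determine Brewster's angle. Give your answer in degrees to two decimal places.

θ_B ≈ 47.58°

Since the reflected and refracted rays are at right angles at the polarizing angle, θ_B + θ_t = 90°.
So θ_B = 90° − θ_t = 90° − 42.42° = 47.58°.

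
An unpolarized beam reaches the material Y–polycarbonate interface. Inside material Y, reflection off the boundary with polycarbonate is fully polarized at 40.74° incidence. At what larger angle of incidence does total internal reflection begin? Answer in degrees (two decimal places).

From Brewster, n₂/n₁ = tan θ_B = tan 40.74° = 0.8614.
Then sin θ_c = n₂/n₁ = 0.8614, so θ_c = arcsin 0.8614 = 59.47°.

θ_c ≈ 59.47°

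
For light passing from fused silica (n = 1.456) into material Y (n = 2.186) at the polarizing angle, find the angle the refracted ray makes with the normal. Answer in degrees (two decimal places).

θ_B = arctan(n₂/n₁) = arctan(2.186/1.456) = 56.33°.
Since θ_B + θ_t = 90° at Brewster incidence, θ_t = 90° − 56.33° = 33.67°.

θ_t ≈ 33.67°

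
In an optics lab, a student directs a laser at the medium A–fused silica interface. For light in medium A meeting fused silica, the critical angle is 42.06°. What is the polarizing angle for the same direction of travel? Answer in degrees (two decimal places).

θ_B ≈ 33.82°

At the critical angle sin θ_c = n₂/n₁, giving n₂/n₁ = sin 42.06° = 0.6699.
Then tan θ_B = n₂/n₁ = 0.6699, so θ_B = arctan 0.6699 = 33.82°.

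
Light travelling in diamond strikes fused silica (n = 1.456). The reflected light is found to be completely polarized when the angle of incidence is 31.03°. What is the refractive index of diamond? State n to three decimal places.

n ≈ 2.420

Brewster's law: tan θ_B = n₂/n₁ (light incident in diamond, refracted into fused silica).
n₁ = n₂ / tan θ_B = 1.456 / tan 31.03° = 2.420.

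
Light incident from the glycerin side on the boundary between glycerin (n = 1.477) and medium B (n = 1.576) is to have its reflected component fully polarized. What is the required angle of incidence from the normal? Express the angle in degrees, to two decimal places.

θ_B ≈ 46.86°

The reflected p-component vanishes when tan θ_B = n₂/n₁.
tan θ_B = n₂/n₁ = 1.576/1.477 = 1.0670. Taking the arctangent, θ_B = 46.86°.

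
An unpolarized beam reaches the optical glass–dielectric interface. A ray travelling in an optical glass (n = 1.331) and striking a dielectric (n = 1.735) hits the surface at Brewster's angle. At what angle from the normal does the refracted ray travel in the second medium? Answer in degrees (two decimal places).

θ_t ≈ 37.49°

θ_B = arctan(n₂/n₁) = arctan(1.735/1.331) = 52.51°.
Since θ_B + θ_t = 90° at Brewster incidence, θ_t = 90° − 52.51° = 37.49°.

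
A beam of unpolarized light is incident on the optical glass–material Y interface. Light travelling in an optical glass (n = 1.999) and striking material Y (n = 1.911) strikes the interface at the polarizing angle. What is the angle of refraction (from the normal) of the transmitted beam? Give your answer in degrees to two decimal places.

tan θ_B = n₂/n₁ = 1.911/1.999 = 0.9560, so θ_B = 43.71°.
The refracted ray is perpendicular to the reflected ray, so θ_t = 90° − θ_B = 46.29°.

θ_t ≈ 46.29°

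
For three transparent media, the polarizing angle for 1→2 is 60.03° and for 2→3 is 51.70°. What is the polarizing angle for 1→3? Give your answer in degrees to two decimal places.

θ_B ≈ 65.51°

n₂/n₁ = tan 60.03° = 1.7341 and n₃/n₂ = tan 51.70° = 1.2662.
Multiplying, n₃/n₁ = 1.7341 × 1.2662 = 2.1958, and θ_B(1→3) = arctan 2.1958 = 65.51°.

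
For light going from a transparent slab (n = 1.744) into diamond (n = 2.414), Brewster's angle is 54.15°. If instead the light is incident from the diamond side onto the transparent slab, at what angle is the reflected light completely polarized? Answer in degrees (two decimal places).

θ_B' ≈ 35.85°

The two Brewster angles are complementary: θ_B' = 90° − θ_B = 90° − 54.15° = 35.85°.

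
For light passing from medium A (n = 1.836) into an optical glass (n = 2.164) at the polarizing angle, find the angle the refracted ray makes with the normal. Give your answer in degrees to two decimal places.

tan θ_B = n₂/n₁ = 2.164/1.836 = 1.1786, so θ_B = 49.69°.
Since θ_B + θ_t = 90° at Brewster incidence, θ_t = 90° − 49.69° = 40.31°.

θ_t ≈ 40.31°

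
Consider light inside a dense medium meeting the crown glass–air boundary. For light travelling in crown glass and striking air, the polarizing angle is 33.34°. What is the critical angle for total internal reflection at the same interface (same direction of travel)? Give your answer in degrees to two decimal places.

n₂/n₁ = tan 33.34° = 0.6579; the critical angle satisfies sin θ_c = n₂/n₁.
θ_c = arcsin(0.6579) = 41.14°.

θ_c ≈ 41.14°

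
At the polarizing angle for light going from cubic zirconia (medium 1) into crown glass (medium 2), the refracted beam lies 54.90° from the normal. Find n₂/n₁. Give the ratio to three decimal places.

n₂/n₁ ≈ 0.703

θ_B + θ_t = 90°, so θ_B = 90° − 54.90° = 35.10°.
tan θ_B = n₂/n₁, so n₂/n₁ = tan 35.10° = 0.703.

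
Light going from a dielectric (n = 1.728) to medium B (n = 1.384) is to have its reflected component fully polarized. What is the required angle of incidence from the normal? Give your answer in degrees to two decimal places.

tan θ_B = n₂/n₁ = 1.384/1.728 = 0.8009.
θ_B = arctan(0.8009) = 38.69°.

θ_B ≈ 38.69°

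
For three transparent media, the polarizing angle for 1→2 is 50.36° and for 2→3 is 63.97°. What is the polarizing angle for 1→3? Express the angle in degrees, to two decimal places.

Each Brewster angle gives a ratio: n₂/n₁ = tan 50.36° = 1.2071, n₃/n₂ = tan 63.97° = 2.0476.
n₃/n₁ = 2.4716. Then tan θ_B(1→3) = n₃/n₁, so θ_B(1→3) = arctan(2.4716) = 67.97°.

θ_B ≈ 67.97°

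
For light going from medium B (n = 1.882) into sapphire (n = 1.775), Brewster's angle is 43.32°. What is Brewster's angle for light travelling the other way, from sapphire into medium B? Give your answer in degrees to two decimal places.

θ_B' ≈ 46.68°

The two Brewster angles are complementary: θ_B' = 90° − θ_B = 90° − 43.32° = 46.68°.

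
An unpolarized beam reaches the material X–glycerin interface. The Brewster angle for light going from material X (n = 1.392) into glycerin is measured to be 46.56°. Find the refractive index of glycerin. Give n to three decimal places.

n ≈ 1.470

Brewster's law: tan θ_B = n₂/n₁ (light incident in material X, refracted into glycerin).
n₂ = n₁ tan θ_B = 1.392 × tan 46.56° = 1.470.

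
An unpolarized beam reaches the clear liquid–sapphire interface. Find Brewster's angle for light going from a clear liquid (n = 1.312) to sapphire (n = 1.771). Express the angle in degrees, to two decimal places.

θ_B ≈ 53.47°

The reflected p-component vanishes when tan θ_B = n₂/n₁.
Here n₂/n₁ = 1.771/1.312 = 1.3498, and Brewster's law gives tan θ_B = n₂/n₁.
θ_B = arctan(1.3498) = 53.47°.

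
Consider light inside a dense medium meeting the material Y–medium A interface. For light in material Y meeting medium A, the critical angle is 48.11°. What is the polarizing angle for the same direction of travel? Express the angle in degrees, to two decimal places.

θ_B ≈ 36.67°

At the critical angle sin θ_c = n₂/n₁, giving n₂/n₁ = sin 48.11° = 0.7444.
Then tan θ_B = n₂/n₁ = 0.7444, so θ_B = arctan 0.7444 = 36.67°.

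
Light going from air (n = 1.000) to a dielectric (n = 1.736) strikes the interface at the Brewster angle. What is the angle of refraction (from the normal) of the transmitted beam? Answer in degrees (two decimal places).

tan θ_B = n₂/n₁ = 1.736/1.000 = 1.7360, so θ_B = 60.06°.
Since θ_B + θ_t = 90° at Brewster incidence, θ_t = 90° − 60.06° = 29.94°.

θ_t ≈ 29.94°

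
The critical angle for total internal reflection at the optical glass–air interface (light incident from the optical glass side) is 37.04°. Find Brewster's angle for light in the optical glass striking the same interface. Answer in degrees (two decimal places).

θ_B ≈ 31.06°

At the critical angle sin θ_c = n₂/n₁, giving n₂/n₁ = sin 37.04° = 0.6024.
Then tan θ_B = n₂/n₁ = 0.6024, so θ_B = arctan 0.6024 = 31.06°.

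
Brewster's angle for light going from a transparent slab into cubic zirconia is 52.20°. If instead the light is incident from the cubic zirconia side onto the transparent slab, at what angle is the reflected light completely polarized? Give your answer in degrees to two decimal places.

θ_B' ≈ 37.80°

The two Brewster angles are complementary: θ_B' = 90° − θ_B = 90° − 52.20° = 37.80°.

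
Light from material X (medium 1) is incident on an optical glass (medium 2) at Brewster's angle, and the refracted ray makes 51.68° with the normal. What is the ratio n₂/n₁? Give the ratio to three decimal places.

n₂/n₁ ≈ 0.790

θ_B + θ_t = 90°, so θ_B = 90° − 51.68° = 38.32°.
Then n₂/n₁ = tan θ_B = tan 38.32° = 0.790.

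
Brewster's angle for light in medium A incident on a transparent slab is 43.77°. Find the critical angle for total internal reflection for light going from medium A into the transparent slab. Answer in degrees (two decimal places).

θ_c ≈ 73.33°

tan θ_B = n₂/n₁ = tan 43.77° = 0.9580.
Total internal reflection: sin θ_c = n₂/n₁ = 0.9580.
θ_c = arcsin(0.9580) = 73.33°.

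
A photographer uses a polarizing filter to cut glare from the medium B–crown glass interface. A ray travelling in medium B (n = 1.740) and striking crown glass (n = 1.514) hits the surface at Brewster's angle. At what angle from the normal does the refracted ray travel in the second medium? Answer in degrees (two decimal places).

First find Brewster's angle: tan θ_B = 1.514/1.740 = 0.8701, giving θ_B = 41.03°.
Since θ_B + θ_t = 90° at Brewster incidence, θ_t = 90° − 41.03° = 48.97°.

θ_t ≈ 48.97°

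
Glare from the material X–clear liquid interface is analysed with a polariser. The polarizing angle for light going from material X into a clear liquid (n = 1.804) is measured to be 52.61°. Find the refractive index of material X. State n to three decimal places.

At the polarizing angle, tan θ_B = n₂/n₁ with n₁ on the incident side (material X) and n₂ on the transmitted side (a clear liquid).
n₁ = n₂ / tan θ_B = 1.804 / tan 52.61° = 1.379.

n ≈ 1.379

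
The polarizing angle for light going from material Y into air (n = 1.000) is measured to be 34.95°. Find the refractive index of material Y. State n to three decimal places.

n ≈ 1.431

At the polarizing angle, tan θ_B = n₂/n₁ with n₁ on the incident side (material Y) and n₂ on the transmitted side (air).
n₁ = n₂ / tan θ_B = 1.000 / tan 34.95° = 1.431.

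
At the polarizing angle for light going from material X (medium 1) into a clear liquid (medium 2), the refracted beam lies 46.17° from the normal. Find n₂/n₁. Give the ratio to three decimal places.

n₂/n₁ ≈ 0.960

At Brewster incidence θ_B = 90° − θ_t = 90° − 46.17° = 43.83°.
tan θ_B = n₂/n₁, so n₂/n₁ = tan 43.83° = 0.960.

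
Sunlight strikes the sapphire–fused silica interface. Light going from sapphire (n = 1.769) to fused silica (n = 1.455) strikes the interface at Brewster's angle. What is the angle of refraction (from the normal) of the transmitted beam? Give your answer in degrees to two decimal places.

θ_t ≈ 50.56°

tan θ_B = n₂/n₁ = 1.455/1.769 = 0.8225, so θ_B = 39.44°.
The refracted ray is perpendicular to the reflected ray, so θ_t = 90° − θ_B = 50.56°.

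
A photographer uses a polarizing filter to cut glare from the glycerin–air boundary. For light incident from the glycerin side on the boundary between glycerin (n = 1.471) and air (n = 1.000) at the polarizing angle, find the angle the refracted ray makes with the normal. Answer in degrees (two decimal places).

tan θ_B = n₂/n₁ = 1.000/1.471 = 0.6798, so θ_B = 34.21°.
Since θ_B + θ_t = 90° at Brewster incidence, θ_t = 90° − 34.21° = 55.79°.

θ_t ≈ 55.79°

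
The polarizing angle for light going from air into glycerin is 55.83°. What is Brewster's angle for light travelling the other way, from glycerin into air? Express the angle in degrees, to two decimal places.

Reversing the direction swaps n₁ and n₂, so tan θ_B' = 1/tan θ_B and θ_B' = 90° − θ_B.
Hence θ_B' = 90° − 55.83° = 34.17°.

θ_B' ≈ 34.17°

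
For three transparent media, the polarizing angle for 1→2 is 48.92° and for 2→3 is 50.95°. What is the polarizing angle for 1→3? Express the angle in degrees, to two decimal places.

n₂/n₁ = tan 48.92° = 1.1471 and n₃/n₂ = tan 50.95° = 1.2327.
n₃/n₁ = 1.4141. Then tan θ_B(1→3) = n₃/n₁, so θ_B(1→3) = arctan(1.4141) = 54.73°.

θ_B ≈ 54.73°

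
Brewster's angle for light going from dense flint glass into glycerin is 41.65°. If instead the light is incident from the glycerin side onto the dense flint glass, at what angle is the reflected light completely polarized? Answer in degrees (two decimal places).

Reversing the direction swaps n₁ and n₂, so tan θ_B' = 1/tan θ_B and θ_B' = 90° − θ_B.
Hence θ_B' = 90° − 41.65° = 48.35°.

θ_B' ≈ 48.35°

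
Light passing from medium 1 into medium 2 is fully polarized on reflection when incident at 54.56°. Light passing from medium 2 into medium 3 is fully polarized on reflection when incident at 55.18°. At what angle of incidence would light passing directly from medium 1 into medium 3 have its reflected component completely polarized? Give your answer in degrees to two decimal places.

n₂/n₁ = tan 54.56° = 1.4051 and n₃/n₂ = tan 55.18° = 1.4377.
So n₃/n₁ = (n₂/n₁)(n₃/n₂) = 1.4051 × 1.4377 = 2.0201.
θ_B(1→3) = arctan(2.0201) = 63.66°.

θ_B ≈ 63.66°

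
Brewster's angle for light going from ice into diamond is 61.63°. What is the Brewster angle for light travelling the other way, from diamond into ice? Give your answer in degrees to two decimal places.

θ_B' ≈ 28.37°

tan θ_B' = n₁/n₂ = 1/tan θ_B, so θ_B' = 90° − θ_B.
θ_B' = 90° − 61.63° = 28.37°.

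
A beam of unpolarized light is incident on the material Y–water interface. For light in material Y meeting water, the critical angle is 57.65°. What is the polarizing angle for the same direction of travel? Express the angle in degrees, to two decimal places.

θ_B ≈ 40.19°

At the critical angle sin θ_c = n₂/n₁, giving n₂/n₁ = sin 57.65° = 0.8448.
Then tan θ_B = n₂/n₁ = 0.8448, so θ_B = arctan 0.8448 = 40.19°.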